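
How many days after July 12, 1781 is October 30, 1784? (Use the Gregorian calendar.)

Jul 12, 1781 → Jul 12, 1782: 365 days.
Jul 12, 1782 → Jul 12, 1783: 365 days.
Jul 12, 1783 → Jul 12, 1784: 366 days (Feb 29, 1784 is in that span).
Jul 12, 1784 → Aug 12, 1784: 31 days (July has 31).
Aug 12, 1784 → Sep 12, 1784: 31 days (August has 31).
Sep 12, 1784 → Oct 12, 1784: 30 days (September has 30).
Oct 12, 1784 → Oct 30, 1784: 18 days.
Total: 1206 days.

1206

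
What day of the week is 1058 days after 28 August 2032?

Sunday

Aug 28, 2032 is a Saturday.
1058 mod 7 = 1, so 1058 days after a Saturday is Saturday + 1 = Sunday.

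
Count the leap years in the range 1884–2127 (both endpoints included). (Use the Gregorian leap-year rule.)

Multiples of 4 in [1884,2127]: 61.
Of those, multiples of 100: 3 (not leap unless ÷400).
Multiples of 400: 1.
Leap years = 61 − 3 + 1 = 59.

59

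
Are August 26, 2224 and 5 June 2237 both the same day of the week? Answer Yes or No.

No

From Aug 26, 2224 to Jun 5, 2237 is 4666 days.
4666 mod 7 = 4, so they are different weekdays.
(Aug 26, 2224 is a Thursday; Jun 5, 2237 is a Monday.)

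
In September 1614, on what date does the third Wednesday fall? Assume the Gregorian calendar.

September 17, 1614

September 1, 1614 is a Monday.
The first Wednesday is therefore September 3 (2 days later).
The third Wednesday is 3 + 2×7 = September 17.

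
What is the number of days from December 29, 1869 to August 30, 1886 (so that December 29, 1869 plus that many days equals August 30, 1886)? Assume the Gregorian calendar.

6088

Dec 29, 1869 → Dec 29, 1870: 365 days.
Dec 29, 1870 → Dec 29, 1871: 365 days.
Dec 29, 1871 → Dec 29, 1872: 366 days (Feb 29, 1872 is in that span).
Dec 29, 1872 → Dec 29, 1873: 365 days.
Dec 29, 1873 → Dec 29, 1874: 365 days.
Dec 29, 1874 → Dec 29, 1875: 365 days.
Dec 29, 1875 → Dec 29, 1876: 366 days (Feb 29, 1876 is in that span).
Dec 29, 1876 → Dec 29, 1877: 365 days.
Dec 29, 1877 → Dec 29, 1878: 365 days.
Dec 29, 1878 → Dec 29, 1879: 365 days.
Dec 29, 1879 → Dec 29, 1880: 366 days (Feb 29, 1880 is in that span).
Dec 29, 1880 → Dec 29, 1881: 365 days.
Dec 29, 1881 → Dec 29, 1882: 365 days.
Dec 29, 1882 → Dec 29, 1883: 365 days.
Dec 29, 1883 → Dec 29, 1884: 366 days (Feb 29, 1884 is in that span).
Dec 29, 1884 → Dec 29, 1885: 365 days.
Dec 29, 1885 → Jan 29, 1886: 31 days (December has 31).
Jan 29, 1886 → Feb 28, 1886: 30 days (January has 31).
Feb 28, 1886 → Mar 28, 1886: 28 days (February has 28).
Mar 28, 1886 → Apr 28, 1886: 31 days (March has 31).
Apr 28, 1886 → May 28, 1886: 30 days (April has 30).
May 28, 1886 → Jun 28, 1886: 31 days (May has 31).
Jun 28, 1886 → Jul 28, 1886: 30 days (June has 30).
Jul 28, 1886 → Aug 28, 1886: 31 days (July has 31).
Aug 28, 1886 → Aug 30, 1886: 2 days.
Total: 6088 days.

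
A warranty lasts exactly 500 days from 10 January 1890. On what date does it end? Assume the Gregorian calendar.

+365 (one year) → Jan 10, 1891 (135 left).
Jan has 31 days: +22 → Feb 1, 1891 (113 left).
Feb has 28 days: +28 → Mar 1, 1891 (85 left).
Mar has 31 days: +31 → Apr 1, 1891 (54 left).
Apr has 30 days: +30 → May 1, 1891 (24 left).
+24 → May 25, 1891.

May 25, 1891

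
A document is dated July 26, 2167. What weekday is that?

Doomsday rule: the anchor day for the 2100s is Sunday. For year 67: 67÷12 = 5 r 7, and 7÷4 = 1, so 5+7+1 = 13.
Sunday + 13 ≡ Saturday — that's 2167's doomsday.
In July the doomsday date is Jul 11.
Jul 26 is 15 days after Jul 11; 15 mod 7 = 1, so Saturday + 1 = Sunday.

Sunday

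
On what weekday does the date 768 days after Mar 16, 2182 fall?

Thursday

Mar 16, 2182 is a Saturday.
768 mod 7 = 5, so 768 days after a Saturday is Saturday + 5 = Thursday.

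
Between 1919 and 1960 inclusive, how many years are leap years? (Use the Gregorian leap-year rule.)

11

Multiples of 4 in [1919,1960]: 11.
Of those, multiples of 100: 0 (not leap unless ÷400).
Multiples of 400: 0.
Leap years = 11 − 0 + 0 = 11.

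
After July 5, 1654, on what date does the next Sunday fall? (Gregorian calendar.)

July 12, 1654

Jul 5, 1654 is a Sunday.
From Sunday to the next Sunday is 7 days.
Jul 5, 1654 + 7 = Jul 12, 1654.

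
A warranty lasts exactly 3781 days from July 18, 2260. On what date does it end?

+365 (one year) → Jul 18, 2261 (3416 left).
+365 (one year) → Jul 18, 2262 (3051 left).
+365 (one year) → Jul 18, 2263 (2686 left).
+366 (one year; includes Feb 29, 2264) → Jul 18, 2264 (2320 left).
+365 (one year) → Jul 18, 2265 (1955 left).
+365 (one year) → Jul 18, 2266 (1590 left).
+365 (one year) → Jul 18, 2267 (1225 left).
+366 (one year; includes Feb 29, 2268) → Jul 18, 2268 (859 left).
+365 (one year) → Jul 18, 2269 (494 left).
+365 (one year) → Jul 18, 2270 (129 left).
Jul has 31 days: +14 → Aug 1, 2270 (115 left).
Aug has 31 days: +31 → Sep 1, 2270 (84 left).
Sep has 30 days: +30 → Oct 1, 2270 (54 left).
Oct has 31 days: +31 → Nov 1, 2270 (23 left).
+23 → Nov 24, 2270.

November 24, 2270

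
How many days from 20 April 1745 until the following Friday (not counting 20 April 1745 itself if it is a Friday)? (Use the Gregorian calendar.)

3

Apr 20, 1745 is a Tuesday.
From Tuesday to the next Friday is 3 days.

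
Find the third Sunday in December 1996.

December 15, 1996

December 1, 1996 is a Sunday.
The first Sunday is therefore December 1 (same day).
The third Sunday is 1 + 2×7 = December 15.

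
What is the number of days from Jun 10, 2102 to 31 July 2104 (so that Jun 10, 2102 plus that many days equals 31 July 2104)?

782

Jun 10, 2102 → Jun 10, 2103: 365 days.
Jun 10, 2103 → Jun 10, 2104: 366 days (Feb 29, 2104 is in that span).
Jun 10, 2104 → Jul 10, 2104: 30 days (June has 30).
Jul 10, 2104 → Jul 31, 2104: 21 days.
Total: 782 days.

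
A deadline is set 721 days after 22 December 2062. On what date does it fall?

December 12, 2064

+365 (one year) → Dec 22, 2063 (356 left).
Dec has 31 days: +10 → Jan 1, 2064 (346 left).
Jan has 31 days: +31 → Feb 1, 2064 (315 left).
Feb has 29 days: +29 → Mar 1, 2064 (286 left).
Mar has 31 days: +31 → Apr 1, 2064 (255 left).
Apr has 30 days: +30 → May 1, 2064 (225 left).
May has 31 days: +31 → Jun 1, 2064 (194 left).
Jun has 30 days: +30 → Jul 1, 2064 (164 left).
Jul has 31 days: +31 → Aug 1, 2064 (133 left).
Aug has 31 days: +31 → Sep 1, 2064 (102 left).
Sep has 30 days: +30 → Oct 1, 2064 (72 left).
Oct has 31 days: +31 → Nov 1, 2064 (41 left).
Nov has 30 days: +30 → Dec 1, 2064 (11 left).
+11 → Dec 12, 2064.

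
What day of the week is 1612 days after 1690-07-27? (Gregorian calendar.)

First find the weekday of Jul 27, 1690. Doomsday rule: the anchor day for the 1600s is Tuesday. For year 90: 90÷12 = 7 r 6, and 6÷4 = 1, so 7+6+1 = 14.
Tuesday + 14 ≡ Tuesday — that's 1690's doomsday.
In July the doomsday date is Jul 11.
Jul 27 is 16 days after Jul 11; 16 mod 7 = 2, so Tuesday + 2 = Thursday.
1612 mod 7 = 2, so 1612 days after a Thursday is Thursday + 2 = Saturday.

Saturday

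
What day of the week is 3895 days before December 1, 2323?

Wednesday

Dec 1, 2323 is a Saturday.
3895 mod 7 = 3, so 3895 days before a Saturday is Saturday − 3 = Wednesday.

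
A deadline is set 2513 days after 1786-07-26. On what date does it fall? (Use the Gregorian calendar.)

June 12, 1793

+365 (one year) → Jul 26, 1787 (2148 left).
+366 (one year; includes Feb 29, 1788) → Jul 26, 1788 (1782 left).
+365 (one year) → Jul 26, 1789 (1417 left).
+365 (one year) → Jul 26, 1790 (1052 left).
+365 (one year) → Jul 26, 1791 (687 left).
+366 (one year; includes Feb 29, 1792) → Jul 26, 1792 (321 left).
Jul has 31 days: +6 → Aug 1, 1792 (315 left).
Aug has 31 days: +31 → Sep 1, 1792 (284 left).
Sep has 30 days: +30 → Oct 1, 1792 (254 left).
Oct has 31 days: +31 → Nov 1, 1792 (223 left).
Nov has 30 days: +30 → Dec 1, 1792 (193 left).
Dec has 31 days: +31 → Jan 1, 1793 (162 left).
Jan has 31 days: +31 → Feb 1, 1793 (131 left).
Feb has 28 days: +28 → Mar 1, 1793 (103 left).
Mar has 31 days: +31 → Apr 1, 1793 (72 left).
Apr has 30 days: +30 → May 1, 1793 (42 left).
May has 31 days: +31 → Jun 1, 1793 (11 left).
+11 → Jun 12, 1793.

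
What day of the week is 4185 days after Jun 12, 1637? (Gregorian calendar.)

Jun 12, 1637 is a Friday.
4185 mod 7 = 6, so 4185 days after a Friday is Friday + 6 = Thursday.

Thursday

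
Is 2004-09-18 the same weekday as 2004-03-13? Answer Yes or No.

From Mar 13, 2004 to Sep 18, 2004 is 189 days.
189 mod 7 = 0, so they are the same weekday.
(Mar 13, 2004 is a Saturday; Sep 18, 2004 is a Saturday.)

Yes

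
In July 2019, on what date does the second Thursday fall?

July 11, 2019

July 1, 2019 is a Monday.
The first Thursday is therefore July 4 (3 days later).
The second Thursday is 4 + 1×7 = July 11.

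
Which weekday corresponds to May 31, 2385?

Doomsday rule: the anchor day for the 2300s is Wednesday. For year 85: 85÷12 = 7 r 1, and 1÷4 = 0, so 7+1+0 = 8.
Wednesday + 8 ≡ Thursday — that's 2385's doomsday.
In May the doomsday date is May 9.
May 31 is 22 days after May 9; 22 mod 7 = 1, so Thursday + 1 = Friday.

Friday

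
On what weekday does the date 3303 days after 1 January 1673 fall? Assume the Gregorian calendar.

Saturday

First find the weekday of Jan 1, 1673. Doomsday rule: the anchor day for the 1600s is Tuesday. For year 73: 73÷12 = 6 r 1, and 1÷4 = 0, so 6+1+0 = 7.
Tuesday + 7 ≡ Tuesday — that's 1673's doomsday.
In January the doomsday date is Jan 3 (1673 is not a leap year).
Jan 1 is 2 days before Jan 3; 2 mod 7 = 2, so Tuesday − 2 = Sunday.
3303 mod 7 = 6, so 3303 days after a Sunday is Sunday + 6 = Saturday.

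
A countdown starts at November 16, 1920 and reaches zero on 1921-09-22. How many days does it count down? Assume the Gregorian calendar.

Nov 16, 1920 → Dec 16, 1920: 30 days (November has 30).
Dec 16, 1920 → Jan 16, 1921: 31 days (December has 31).
Jan 16, 1921 → Feb 16, 1921: 31 days (January has 31).
Feb 16, 1921 → Mar 16, 1921: 28 days (February has 28).
Mar 16, 1921 → Apr 16, 1921: 31 days (March has 31).
Apr 16, 1921 → May 16, 1921: 30 days (April has 30).
May 16, 1921 → Jun 16, 1921: 31 days (May has 31).
Jun 16, 1921 → Jul 16, 1921: 30 days (June has 30).
Jul 16, 1921 → Aug 16, 1921: 31 days (July has 31).
Aug 16, 1921 → Sep 16, 1921: 31 days (August has 31).
Sep 16, 1921 → Sep 22, 1921: 6 days.
Total: 310 days.

310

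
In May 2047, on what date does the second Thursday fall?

May 1, 2047 is a Wednesday.
The first Thursday is therefore May 2 (1 days later).
The second Thursday is 2 + 1×7 = May 9.

May 9, 2047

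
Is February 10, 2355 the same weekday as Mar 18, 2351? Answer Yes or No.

No

From Mar 18, 2351 to Feb 10, 2355 is 1425 days.
1425 mod 7 = 4, so they are different weekdays.
(Mar 18, 2351 is a Sunday; Feb 10, 2355 is a Thursday.)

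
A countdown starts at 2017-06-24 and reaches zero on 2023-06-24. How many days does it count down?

2191

Jun 24, 2017 → Jun 24, 2018: 365 days.
Jun 24, 2018 → Jun 24, 2019: 365 days.
Jun 24, 2019 → Jun 24, 2020: 366 days (Feb 29, 2020 is in that span).
Jun 24, 2020 → Jun 24, 2021: 365 days.
Jun 24, 2021 → Jun 24, 2022: 365 days.
Jun 24, 2022 → Jul 24, 2022: 30 days (June has 30).
Jul 24, 2022 → Aug 24, 2022: 31 days (July has 31).
Aug 24, 2022 → Sep 24, 2022: 31 days (August has 31).
Sep 24, 2022 → Oct 24, 2022: 30 days (September has 30).
Oct 24, 2022 → Nov 24, 2022: 31 days (October has 31).
Nov 24, 2022 → Dec 24, 2022: 30 days (November has 30).
Dec 24, 2022 → Jan 24, 2023: 31 days (December has 31).
Jan 24, 2023 → Feb 24, 2023: 31 days (January has 31).
Feb 24, 2023 → Mar 24, 2023: 28 days (February has 28).
Mar 24, 2023 → Apr 24, 2023: 31 days (March has 31).
Apr 24, 2023 → May 24, 2023: 30 days (April has 30).
May 24, 2023 → Jun 24, 2023: 31 days.
Total: 2191 days.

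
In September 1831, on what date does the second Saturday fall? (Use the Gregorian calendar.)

September 10, 1831

September 1, 1831 is a Thursday.
The first Saturday is therefore September 3 (2 days later).
The second Saturday is 3 + 1×7 = September 10.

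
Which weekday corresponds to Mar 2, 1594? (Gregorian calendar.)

Wednesday

Doomsday rule: the anchor day for the 1500s is Wednesday. For year 94: 94÷12 = 7 r 10, and 10÷4 = 2, so 7+10+2 = 19.
Wednesday + 19 ≡ Monday — that's 1594's doomsday.
In March the doomsday date is Mar 14.
Mar 2 is 12 days before Mar 14; 12 mod 7 = 5, so Monday − 5 = Wednesday.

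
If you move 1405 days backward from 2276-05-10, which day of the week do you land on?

Friday

May 10, 2276 is a Wednesday.
1405 mod 7 = 5, so 1405 days before a Wednesday is Wednesday − 5 = Friday.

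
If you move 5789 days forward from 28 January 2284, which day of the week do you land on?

Monday

Jan 28, 2284 is a Monday.
5789 mod 7 = 0, so 5789 days after a Monday is Monday + 0 = Monday.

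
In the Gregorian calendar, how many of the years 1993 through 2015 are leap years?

Multiples of 4 in [1993,2015]: 5.
Of those, multiples of 100: 1 (not leap unless ÷400).
Multiples of 400: 1.
Leap years = 5 − 1 + 1 = 5.

5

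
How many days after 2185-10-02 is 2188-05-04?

945

Oct 2, 2185 → Oct 2, 2186: 365 days.
Oct 2, 2186 → Oct 2, 2187: 365 days.
Oct 2, 2187 → Nov 2, 2187: 31 days (October has 31).
Nov 2, 2187 → Dec 2, 2187: 30 days (November has 30).
Dec 2, 2187 → Jan 2, 2188: 31 days (December has 31).
Jan 2, 2188 → Feb 2, 2188: 31 days (January has 31).
Feb 2, 2188 → Mar 2, 2188: 29 days (February has 29).
Mar 2, 2188 → Apr 2, 2188: 31 days (March has 31).
Apr 2, 2188 → May 2, 2188: 30 days (April has 30).
May 2, 2188 → May 4, 2188: 2 days.
Total: 945 days.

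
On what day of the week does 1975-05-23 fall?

Friday

January 1, 1975 is a Wednesday.
Jan 1, 1975 → Feb 1, 1975: 31 days (January has 31).
Feb 1, 1975 → Mar 1, 1975: 28 days (February has 28).
Mar 1, 1975 → Apr 1, 1975: 31 days (March has 31).
Apr 1, 1975 → May 1, 1975: 30 days (April has 30).
May 1, 1975 → May 23, 1975: 22 days.
Total: 142 days.
142 mod 7 = 2, so Wednesday + 2 = Friday.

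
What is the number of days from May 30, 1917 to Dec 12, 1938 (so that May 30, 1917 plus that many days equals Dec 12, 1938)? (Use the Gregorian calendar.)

7866

May 30, 1917 → May 30, 1918: 365 days.
May 30, 1918 → May 30, 1919: 365 days.
May 30, 1919 → May 30, 1920: 366 days (Feb 29, 1920 is in that span).
May 30, 1920 → May 30, 1921: 365 days.
May 30, 1921 → May 30, 1922: 365 days.
May 30, 1922 → May 30, 1923: 365 days.
May 30, 1923 → May 30, 1924: 366 days (Feb 29, 1924 is in that span).
May 30, 1924 → May 30, 1925: 365 days.
May 30, 1925 → May 30, 1926: 365 days.
May 30, 1926 → May 30, 1927: 365 days.
May 30, 1927 → May 30, 1928: 366 days (Feb 29, 1928 is in that span).
May 30, 1928 → May 30, 1929: 365 days.
May 30, 1929 → May 30, 1930: 365 days.
May 30, 1930 → May 30, 1931: 365 days.
May 30, 1931 → May 30, 1932: 366 days (Feb 29, 1932 is in that span).
May 30, 1932 → May 30, 1933: 365 days.
May 30, 1933 → May 30, 1934: 365 days.
May 30, 1934 → May 30, 1935: 365 days.
May 30, 1935 → May 30, 1936: 366 days (Feb 29, 1936 is in that span).
May 30, 1936 → May 30, 1937: 365 days.
May 30, 1937 → May 30, 1938: 365 days.
May 30, 1938 → Jun 30, 1938: 31 days (May has 31).
Jun 30, 1938 → Jul 30, 1938: 30 days (June has 30).
Jul 30, 1938 → Aug 30, 1938: 31 days (July has 31).
Aug 30, 1938 → Sep 30, 1938: 31 days (August has 31).
Sep 30, 1938 → Oct 30, 1938: 30 days (September has 30).
Oct 30, 1938 → Nov 30, 1938: 31 days (October has 31).
Nov 30, 1938 → Dec 12, 1938: 12 days.
Total: 7866 days.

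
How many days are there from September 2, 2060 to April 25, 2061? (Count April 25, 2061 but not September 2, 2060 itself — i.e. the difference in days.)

235

Sep 2, 2060 → Oct 2, 2060: 30 days (September has 30).
Oct 2, 2060 → Nov 2, 2060: 31 days (October has 31).
Nov 2, 2060 → Dec 2, 2060: 30 days (November has 30).
Dec 2, 2060 → Jan 2, 2061: 31 days (December has 31).
Jan 2, 2061 → Feb 2, 2061: 31 days (January has 31).
Feb 2, 2061 → Mar 2, 2061: 28 days (February has 28).
Mar 2, 2061 → Apr 2, 2061: 31 days (March has 31).
Apr 2, 2061 → Apr 25, 2061: 23 days.
Total: 235 days.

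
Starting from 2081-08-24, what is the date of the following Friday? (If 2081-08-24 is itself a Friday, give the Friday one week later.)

Aug 24, 2081 is a Sunday.
From Sunday to the next Friday is 5 days.
Aug 24, 2081 + 5 = Aug 29, 2081.

August 29, 2081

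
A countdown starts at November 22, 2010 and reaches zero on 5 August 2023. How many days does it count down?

4639

Nov 22, 2010 → Nov 22, 2011: 365 days.
Nov 22, 2011 → Nov 22, 2012: 366 days (Feb 29, 2012 is in that span).
Nov 22, 2012 → Nov 22, 2013: 365 days.
Nov 22, 2013 → Nov 22, 2014: 365 days.
Nov 22, 2014 → Nov 22, 2015: 365 days.
Nov 22, 2015 → Nov 22, 2016: 366 days (Feb 29, 2016 is in that span).
Nov 22, 2016 → Nov 22, 2017: 365 days.
Nov 22, 2017 → Nov 22, 2018: 365 days.
Nov 22, 2018 → Nov 22, 2019: 365 days.
Nov 22, 2019 → Nov 22, 2020: 366 days (Feb 29, 2020 is in that span).
Nov 22, 2020 → Nov 22, 2021: 365 days.
Nov 22, 2021 → Nov 22, 2022: 365 days.
Nov 22, 2022 → Dec 22, 2022: 30 days (November has 30).
Dec 22, 2022 → Jan 22, 2023: 31 days (December has 31).
Jan 22, 2023 → Feb 22, 2023: 31 days (January has 31).
Feb 22, 2023 → Mar 22, 2023: 28 days (February has 28).
Mar 22, 2023 → Apr 22, 2023: 31 days (March has 31).
Apr 22, 2023 → May 22, 2023: 30 days (April has 30).
May 22, 2023 → Jun 22, 2023: 31 days (May has 31).
Jun 22, 2023 → Jul 22, 2023: 30 days (June has 30).
Jul 22, 2023 → Aug 5, 2023: 14 days.
Total: 4639 days.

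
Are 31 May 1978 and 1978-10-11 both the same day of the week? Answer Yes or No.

Yes

From May 31, 1978 to Oct 11, 1978 is 133 days.
133 mod 7 = 0, so they are the same weekday.
(May 31, 1978 is a Wednesday; Oct 11, 1978 is a Wednesday.)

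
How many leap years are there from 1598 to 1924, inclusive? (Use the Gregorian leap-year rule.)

Multiples of 4 in [1598,1924]: 82.
Of those, multiples of 100: 4 (not leap unless ÷400).
Multiples of 400: 1.
Leap years = 82 − 4 + 1 = 79.

79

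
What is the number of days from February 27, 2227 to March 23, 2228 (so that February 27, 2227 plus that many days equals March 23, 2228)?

390

Feb 27, 2227 → Mar 27, 2227: 28 days (February has 28).
Mar 27, 2227 → Apr 27, 2227: 31 days (March has 31).
Apr 27, 2227 → May 27, 2227: 30 days (April has 30).
May 27, 2227 → Jun 27, 2227: 31 days (May has 31).
Jun 27, 2227 → Jul 27, 2227: 30 days (June has 30).
Jul 27, 2227 → Aug 27, 2227: 31 days (July has 31).
Aug 27, 2227 → Sep 27, 2227: 31 days (August has 31).
Sep 27, 2227 → Oct 27, 2227: 30 days (September has 30).
Oct 27, 2227 → Nov 27, 2227: 31 days (October has 31).
Nov 27, 2227 → Dec 27, 2227: 30 days (November has 30).
Dec 27, 2227 → Jan 27, 2228: 31 days (December has 31).
Jan 27, 2228 → Feb 27, 2228: 31 days (January has 31).
Feb 27, 2228 → Mar 23, 2228: 25 days.
Total: 390 days.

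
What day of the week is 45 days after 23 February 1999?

Friday

Feb 23, 1999 is a Tuesday.
45 mod 7 = 3, so 45 days after a Tuesday is Tuesday + 3 = Friday.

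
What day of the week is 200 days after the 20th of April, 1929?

Wednesday

Apr 20, 1929 is a Saturday.
200 mod 7 = 4, so 200 days after a Saturday is Saturday + 4 = Wednesday.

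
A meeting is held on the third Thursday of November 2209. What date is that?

November 1, 2209 is a Wednesday.
The first Thursday is therefore November 2 (1 days later).
The third Thursday is 2 + 2×7 = November 16.

November 16, 2209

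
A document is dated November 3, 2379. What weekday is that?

Saturday

Doomsday rule: the anchor day for the 2300s is Wednesday. For year 79: 79÷12 = 6 r 7, and 7÷4 = 1, so 6+7+1 = 14.
Wednesday + 14 ≡ Wednesday — that's 2379's doomsday.
In November the doomsday date is Nov 7.
Nov 3 is 4 days before Nov 7; 4 mod 7 = 4, so Wednesday − 4 = Saturday.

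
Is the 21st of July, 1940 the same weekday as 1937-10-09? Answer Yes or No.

From Oct 9, 1937 to Jul 21, 1940 is 1016 days.
1016 mod 7 = 1, so they are different weekdays.
(Oct 9, 1937 is a Saturday; Jul 21, 1940 is a Sunday.)

No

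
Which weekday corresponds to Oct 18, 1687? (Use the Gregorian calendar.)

Saturday

Doomsday rule: the anchor day for the 1600s is Tuesday. For year 87: 87÷12 = 7 r 3, and 3÷4 = 0, so 7+3+0 = 10.
Tuesday + 10 ≡ Friday — that's 1687's doomsday.
In October the doomsday date is Oct 10.
Oct 18 is 8 days after Oct 10; 8 mod 7 = 1, so Friday + 1 = Saturday.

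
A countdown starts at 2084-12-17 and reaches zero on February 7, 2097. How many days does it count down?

Dec 17, 2084 → Dec 17, 2085: 365 days.
Dec 17, 2085 → Dec 17, 2086: 365 days.
Dec 17, 2086 → Dec 17, 2087: 365 days.
Dec 17, 2087 → Dec 17, 2088: 366 days (Feb 29, 2088 is in that span).
Dec 17, 2088 → Dec 17, 2089: 365 days.
Dec 17, 2089 → Dec 17, 2090: 365 days.
Dec 17, 2090 → Dec 17, 2091: 365 days.
Dec 17, 2091 → Dec 17, 2092: 366 days (Feb 29, 2092 is in that span).
Dec 17, 2092 → Dec 17, 2093: 365 days.
Dec 17, 2093 → Dec 17, 2094: 365 days.
Dec 17, 2094 → Dec 17, 2095: 365 days.
Dec 17, 2095 → Dec 17, 2096: 366 days (Feb 29, 2096 is in that span).
Dec 17, 2096 → Jan 17, 2097: 31 days (December has 31).
Jan 17, 2097 → Feb 7, 2097: 21 days.
Total: 4435 days.

4435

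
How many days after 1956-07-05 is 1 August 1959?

Jul 5, 1956 → Jul 5, 1957: 365 days.
Jul 5, 1957 → Jul 5, 1958: 365 days.
Jul 5, 1958 → Aug 5, 1958: 31 days (July has 31).
Aug 5, 1958 → Sep 5, 1958: 31 days (August has 31).
Sep 5, 1958 → Oct 5, 1958: 30 days (September has 30).
Oct 5, 1958 → Nov 5, 1958: 31 days (October has 31).
Nov 5, 1958 → Dec 5, 1958: 30 days (November has 30).
Dec 5, 1958 → Jan 5, 1959: 31 days (December has 31).
Jan 5, 1959 → Feb 5, 1959: 31 days (January has 31).
Feb 5, 1959 → Mar 5, 1959: 28 days (February has 28).
Mar 5, 1959 → Apr 5, 1959: 31 days (March has 31).
Apr 5, 1959 → May 5, 1959: 30 days (April has 30).
May 5, 1959 → Jun 5, 1959: 31 days (May has 31).
Jun 5, 1959 → Jul 5, 1959: 30 days (June has 30).
Jul 5, 1959 → Aug 1, 1959: 27 days.
Total: 1122 days.

1122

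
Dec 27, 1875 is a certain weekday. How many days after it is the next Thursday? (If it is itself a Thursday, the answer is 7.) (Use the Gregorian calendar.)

Dec 27, 1875 is a Monday.
From Monday to the next Thursday is 3 days.

3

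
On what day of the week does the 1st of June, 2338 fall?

Wednesday

Doomsday rule: the anchor day for the 2300s is Wednesday. For year 38: 38÷12 = 3 r 2, and 2÷4 = 0, so 3+2+0 = 5.
Wednesday + 5 ≡ Monday — that's 2338's doomsday.
In June the doomsday date is Jun 6.
Jun 1 is 5 days before Jun 6; 5 mod 7 = 5, so Monday − 5 = Wednesday.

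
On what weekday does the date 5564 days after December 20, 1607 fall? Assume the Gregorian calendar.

Wednesday

First find the weekday of Dec 20, 1607. Doomsday rule: the anchor day for the 1600s is Tuesday. For year 07: 7÷12 = 0 r 7, and 7÷4 = 1, so 0+7+1 = 8.
Tuesday + 8 ≡ Wednesday — that's 1607's doomsday.
In December the doomsday date is Dec 12.
Dec 20 is 8 days after Dec 12; 8 mod 7 = 1, so Wednesday + 1 = Thursday.
5564 mod 7 = 6, so 5564 days after a Thursday is Thursday + 6 = Wednesday.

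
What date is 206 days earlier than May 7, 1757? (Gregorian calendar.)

−7 → Apr 30, 1757 (end of Apr, 30 days; 199 left).
−30 → Mar 31, 1757 (end of Mar, 31 days; 169 left).
−31 → Feb 28, 1757 (end of Feb, 28 days; 138 left).
−28 → Jan 31, 1757 (end of Jan, 31 days; 110 left).
−31 → Dec 31, 1756 (end of Dec, 31 days; 79 left).
−31 → Nov 30, 1756 (end of Nov, 30 days; 48 left).
−30 → Oct 31, 1756 (end of Oct, 31 days; 18 left).
−18 → Oct 13, 1756.

October 13, 1756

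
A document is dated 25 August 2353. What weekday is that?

Tuesday

Doomsday rule: the anchor day for the 2300s is Wednesday. For year 53: 53÷12 = 4 r 5, and 5÷4 = 1, so 4+5+1 = 10.
Wednesday + 10 ≡ Saturday — that's 2353's doomsday.
In August the doomsday date is Aug 8.
Aug 25 is 17 days after Aug 8; 17 mod 7 = 3, so Saturday + 3 = Tuesday.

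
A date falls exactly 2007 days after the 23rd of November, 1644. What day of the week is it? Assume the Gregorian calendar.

First find the weekday of Nov 23, 1644. Doomsday rule: the anchor day for the 1600s is Tuesday. For year 44: 44÷12 = 3 r 8, and 8÷4 = 2, so 3+8+2 = 13.
Tuesday + 13 ≡ Monday — that's 1644's doomsday.
In November the doomsday date is Nov 7.
Nov 23 is 16 days after Nov 7; 16 mod 7 = 2, so Monday + 2 = Wednesday.
2007 mod 7 = 5, so 2007 days after a Wednesday is Wednesday + 5 = Monday.

Monday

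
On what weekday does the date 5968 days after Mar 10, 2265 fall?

Tuesday

First find the weekday of Mar 10, 2265. Doomsday rule: the anchor day for the 2200s is Friday. For year 65: 65÷12 = 5 r 5, and 5÷4 = 1, so 5+5+1 = 11.
Friday + 11 ≡ Tuesday — that's 2265's doomsday.
In March the doomsday date is Mar 14.
Mar 10 is 4 days before Mar 14; 4 mod 7 = 4, so Tuesday − 4 = Friday.
5968 mod 7 = 4, so 5968 days after a Friday is Friday + 4 = Tuesday.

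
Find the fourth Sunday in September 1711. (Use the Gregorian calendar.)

September 1, 1711 is a Tuesday.
The first Sunday is therefore September 6 (5 days later).
The fourth Sunday is 6 + 3×7 = September 27.

September 27, 1711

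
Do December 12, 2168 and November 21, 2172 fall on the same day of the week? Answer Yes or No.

From Dec 12, 2168 to Nov 21, 2172 is 1440 days.
1440 mod 7 = 5, so they are different weekdays.
(Dec 12, 2168 is a Monday; Nov 21, 2172 is a Saturday.)

No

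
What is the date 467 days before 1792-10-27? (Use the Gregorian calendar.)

−366 (one year; includes Feb 29, 1792) → Oct 27, 1791 (101 left).
−27 → Sep 30, 1791 (end of Sep, 30 days; 74 left).
−30 → Aug 31, 1791 (end of Aug, 31 days; 44 left).
−31 → Jul 31, 1791 (end of Jul, 31 days; 13 left).
−13 → Jul 18, 1791.

July 18, 1791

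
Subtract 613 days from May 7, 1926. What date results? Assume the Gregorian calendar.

−365 (one year) → May 7, 1925 (248 left).
−7 → Apr 30, 1925 (end of Apr, 30 days; 241 left).
−30 → Mar 31, 1925 (end of Mar, 31 days; 211 left).
−31 → Feb 28, 1925 (end of Feb, 28 days; 180 left).
−28 → Jan 31, 1925 (end of Jan, 31 days; 152 left).
−31 → Dec 31, 1924 (end of Dec, 31 days; 121 left).
−31 → Nov 30, 1924 (end of Nov, 30 days; 90 left).
−30 → Oct 31, 1924 (end of Oct, 31 days; 60 left).
−31 → Sep 30, 1924 (end of Sep, 30 days; 29 left).
−29 → Sep 1, 1924.

September 1, 1924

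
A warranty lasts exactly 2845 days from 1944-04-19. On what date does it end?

February 2, 1952

+365 (one year) → Apr 19, 1945 (2480 left).
+365 (one year) → Apr 19, 1946 (2115 left).
+365 (one year) → Apr 19, 1947 (1750 left).
+366 (one year; includes Feb 29, 1948) → Apr 19, 1948 (1384 left).
+365 (one year) → Apr 19, 1949 (1019 left).
+365 (one year) → Apr 19, 1950 (654 left).
+365 (one year) → Apr 19, 1951 (289 left).
Apr has 30 days: +12 → May 1, 1951 (277 left).
May has 31 days: +31 → Jun 1, 1951 (246 left).
Jun has 30 days: +30 → Jul 1, 1951 (216 left).
Jul has 31 days: +31 → Aug 1, 1951 (185 left).
Aug has 31 days: +31 → Sep 1, 1951 (154 left).
Sep has 30 days: +30 → Oct 1, 1951 (124 left).
Oct has 31 days: +31 → Nov 1, 1951 (93 left).
Nov has 30 days: +30 → Dec 1, 1951 (63 left).
Dec has 31 days: +31 → Jan 1, 1952 (32 left).
Jan has 31 days: +31 → Feb 1, 1952 (1 left).
+1 → Feb 2, 1952.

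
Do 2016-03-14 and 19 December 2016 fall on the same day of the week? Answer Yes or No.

From Mar 14, 2016 to Dec 19, 2016 is 280 days.
280 mod 7 = 0, so they are the same weekday.
(Mar 14, 2016 is a Monday; Dec 19, 2016 is a Monday.)

Yes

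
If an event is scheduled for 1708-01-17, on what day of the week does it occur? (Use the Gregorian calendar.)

Doomsday rule: the anchor day for the 1700s is Sunday. For year 08: 8÷12 = 0 r 8, and 8÷4 = 2, so 0+8+2 = 10.
Sunday + 10 ≡ Wednesday — that's 1708's doomsday.
In January the doomsday date is Jan 4 (1708 is a leap year (divisible by 4)).
Jan 17 is 13 days after Jan 4; 13 mod 7 = 6, so Wednesday + 6 = Tuesday.

Tuesday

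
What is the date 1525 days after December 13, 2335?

+366 (one year; includes Feb 29, 2336) → Dec 13, 2336 (1159 left).
+365 (one year) → Dec 13, 2337 (794 left).
+365 (one year) → Dec 13, 2338 (429 left).
+365 (one year) → Dec 13, 2339 (64 left).
Dec has 31 days: +19 → Jan 1, 2340 (45 left).
Jan has 31 days: +31 → Feb 1, 2340 (14 left).
+14 → Feb 15, 2340.

February 15, 2340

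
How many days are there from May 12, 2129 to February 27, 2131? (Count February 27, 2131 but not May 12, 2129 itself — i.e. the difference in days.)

656

May 12, 2129 → May 12, 2130: 365 days.
May 12, 2130 → Jun 12, 2130: 31 days (May has 31).
Jun 12, 2130 → Jul 12, 2130: 30 days (June has 30).
Jul 12, 2130 → Aug 12, 2130: 31 days (July has 31).
Aug 12, 2130 → Sep 12, 2130: 31 days (August has 31).
Sep 12, 2130 → Oct 12, 2130: 30 days (September has 30).
Oct 12, 2130 → Nov 12, 2130: 31 days (October has 31).
Nov 12, 2130 → Dec 12, 2130: 30 days (November has 30).
Dec 12, 2130 → Jan 12, 2131: 31 days (December has 31).
Jan 12, 2131 → Feb 12, 2131: 31 days (January has 31).
Feb 12, 2131 → Feb 27, 2131: 15 days.
Total: 656 days.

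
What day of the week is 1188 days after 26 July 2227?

First find the weekday of Jul 26, 2227. Doomsday rule: the anchor day for the 2200s is Friday. For year 27: 27÷12 = 2 r 3, and 3÷4 = 0, so 2+3+0 = 5.
Friday + 5 ≡ Wednesday — that's 2227's doomsday.
In July the doomsday date is Jul 11.
Jul 26 is 15 days after Jul 11; 15 mod 7 = 1, so Wednesday + 1 = Thursday.
1188 mod 7 = 5, so 1188 days after a Thursday is Thursday + 5 = Tuesday.

Tuesday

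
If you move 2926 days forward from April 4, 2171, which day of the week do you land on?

Thursday

Apr 4, 2171 is a Thursday.
2926 mod 7 = 0, so 2926 days after a Thursday is Thursday + 0 = Thursday.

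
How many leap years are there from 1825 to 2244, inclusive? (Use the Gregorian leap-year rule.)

Multiples of 4 in [1825,2244]: 105.
Of those, multiples of 100: 4 (not leap unless ÷400).
Multiples of 400: 1.
Leap years = 105 − 4 + 1 = 102.

102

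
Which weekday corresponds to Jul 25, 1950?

Tuesday

Doomsday rule: the anchor day for the 1900s is Wednesday. For year 50: 50÷12 = 4 r 2, and 2÷4 = 0, so 4+2+0 = 6.
Wednesday + 6 ≡ Tuesday — that's 1950's doomsday.
In July the doomsday date is Jul 11.
Jul 25 is 14 days after Jul 11; 14 mod 7 = 0, so Tuesday + 0 = Tuesday.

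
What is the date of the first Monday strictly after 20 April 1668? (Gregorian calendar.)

April 23, 1668

Apr 20, 1668 is a Friday.
From Friday to the next Monday is 3 days.
Apr 20, 1668 + 3 = Apr 23, 1668.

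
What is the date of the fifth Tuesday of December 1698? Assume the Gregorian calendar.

December 1, 1698 is a Monday.
The first Tuesday is therefore December 2 (1 days later).
The fifth Tuesday is 2 + 4×7 = December 30.

December 30, 1698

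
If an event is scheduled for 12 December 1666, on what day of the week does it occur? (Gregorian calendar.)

Doomsday rule: the anchor day for the 1600s is Tuesday. For year 66: 66÷12 = 5 r 6, and 6÷4 = 1, so 5+6+1 = 12.
Tuesday + 12 ≡ Sunday — that's 1666's doomsday.
In December the doomsday date is Dec 12.
Dec 12 is the doomsday itself: Sunday.

Sunday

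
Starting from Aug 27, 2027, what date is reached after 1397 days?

+366 (one year; includes Feb 29, 2028) → Aug 27, 2028 (1031 left).
+365 (one year) → Aug 27, 2029 (666 left).
+365 (one year) → Aug 27, 2030 (301 left).
Aug has 31 days: +5 → Sep 1, 2030 (296 left).
Sep has 30 days: +30 → Oct 1, 2030 (266 left).
Oct has 31 days: +31 → Nov 1, 2030 (235 left).
Nov has 30 days: +30 → Dec 1, 2030 (205 left).
Dec has 31 days: +31 → Jan 1, 2031 (174 left).
Jan has 31 days: +31 → Feb 1, 2031 (143 left).
Feb has 28 days: +28 → Mar 1, 2031 (115 left).
Mar has 31 days: +31 → Apr 1, 2031 (84 left).
Apr has 30 days: +30 → May 1, 2031 (54 left).
May has 31 days: +31 → Jun 1, 2031 (23 left).
+23 → Jun 24, 2031.

June 24, 2031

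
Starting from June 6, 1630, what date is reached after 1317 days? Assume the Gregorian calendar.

January 13, 1634

+365 (one year) → Jun 6, 1631 (952 left).
+366 (one year; includes Feb 29, 1632) → Jun 6, 1632 (586 left).
+365 (one year) → Jun 6, 1633 (221 left).
Jun has 30 days: +25 → Jul 1, 1633 (196 left).
Jul has 31 days: +31 → Aug 1, 1633 (165 left).
Aug has 31 days: +31 → Sep 1, 1633 (134 left).
Sep has 30 days: +30 → Oct 1, 1633 (104 left).
Oct has 31 days: +31 → Nov 1, 1633 (73 left).
Nov has 30 days: +30 → Dec 1, 1633 (43 left).
Dec has 31 days: +31 → Jan 1, 1634 (12 left).
+12 → Jan 13, 1634.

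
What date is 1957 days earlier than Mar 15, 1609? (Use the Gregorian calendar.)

November 5, 1603

−365 (one year) → Mar 15, 1608 (1592 left).
−366 (one year; includes Feb 29, 1608) → Mar 15, 1607 (1226 left).
−365 (one year) → Mar 15, 1606 (861 left).
−365 (one year) → Mar 15, 1605 (496 left).
−365 (one year) → Mar 15, 1604 (131 left).
−15 → Feb 29, 1604 (end of Feb, 29 days; 116 left).
−29 → Jan 31, 1604 (end of Jan, 31 days; 87 left).
−31 → Dec 31, 1603 (end of Dec, 31 days; 56 left).
−31 → Nov 30, 1603 (end of Nov, 30 days; 25 left).
−25 → Nov 5, 1603.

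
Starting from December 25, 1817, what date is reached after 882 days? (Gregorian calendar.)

May 25, 1820

+365 (one year) → Dec 25, 1818 (517 left).
+365 (one year) → Dec 25, 1819 (152 left).
Dec has 31 days: +7 → Jan 1, 1820 (145 left).
Jan has 31 days: +31 → Feb 1, 1820 (114 left).
Feb has 29 days: +29 → Mar 1, 1820 (85 left).
Mar has 31 days: +31 → Apr 1, 1820 (54 left).
Apr has 30 days: +30 → May 1, 1820 (24 left).
+24 → May 25, 1820.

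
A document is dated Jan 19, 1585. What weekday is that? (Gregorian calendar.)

Saturday

Doomsday rule: the anchor day for the 1500s is Wednesday. For year 85: 85÷12 = 7 r 1, and 1÷4 = 0, so 7+1+0 = 8.
Wednesday + 8 ≡ Thursday — that's 1585's doomsday.
In January the doomsday date is Jan 3 (1585 is not a leap year).
Jan 19 is 16 days after Jan 3; 16 mod 7 = 2, so Thursday + 2 = Saturday.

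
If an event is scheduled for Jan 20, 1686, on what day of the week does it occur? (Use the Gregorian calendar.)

Doomsday rule: the anchor day for the 1600s is Tuesday. For year 86: 86÷12 = 7 r 2, and 2÷4 = 0, so 7+2+0 = 9.
Tuesday + 9 ≡ Thursday — that's 1686's doomsday.
In January the doomsday date is Jan 3 (1686 is not a leap year).
Jan 20 is 17 days after Jan 3; 17 mod 7 = 3, so Thursday + 3 = Sunday.

Sunday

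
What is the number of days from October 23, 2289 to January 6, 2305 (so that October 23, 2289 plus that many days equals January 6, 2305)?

Oct 23, 2289 → Oct 23, 2290: 365 days.
Oct 23, 2290 → Oct 23, 2291: 365 days.
Oct 23, 2291 → Oct 23, 2292: 366 days (Feb 29, 2292 is in that span).
Oct 23, 2292 → Oct 23, 2293: 365 days.
Oct 23, 2293 → Oct 23, 2294: 365 days.
Oct 23, 2294 → Oct 23, 2295: 365 days.
Oct 23, 2295 → Oct 23, 2296: 366 days (Feb 29, 2296 is in that span).
Oct 23, 2296 → Oct 23, 2297: 365 days.
Oct 23, 2297 → Oct 23, 2298: 365 days.
Oct 23, 2298 → Oct 23, 2299: 365 days.
Oct 23, 2299 → Oct 23, 2300: 365 days.
Oct 23, 2300 → Oct 23, 2301: 365 days.
Oct 23, 2301 → Oct 23, 2302: 365 days.
Oct 23, 2302 → Oct 23, 2303: 365 days.
Oct 23, 2303 → Oct 23, 2304: 366 days (Feb 29, 2304 is in that span).
Oct 23, 2304 → Nov 23, 2304: 31 days (October has 31).
Nov 23, 2304 → Dec 23, 2304: 30 days (November has 30).
Dec 23, 2304 → Jan 6, 2305: 14 days.
Total: 5553 days.

5553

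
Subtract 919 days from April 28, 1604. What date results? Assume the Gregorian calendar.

−366 (one year; includes Feb 29, 1604) → Apr 28, 1603 (553 left).
−365 (one year) → Apr 28, 1602 (188 left).
−28 → Mar 31, 1602 (end of Mar, 31 days; 160 left).
−31 → Feb 28, 1602 (end of Feb, 28 days; 129 left).
−28 → Jan 31, 1602 (end of Jan, 31 days; 101 left).
−31 → Dec 31, 1601 (end of Dec, 31 days; 70 left).
−31 → Nov 30, 1601 (end of Nov, 30 days; 39 left).
−30 → Oct 31, 1601 (end of Oct, 31 days; 9 left).
−9 → Oct 22, 1601.

October 22, 1601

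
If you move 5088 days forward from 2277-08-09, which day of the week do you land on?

Wednesday

Aug 9, 2277 is a Thursday.
5088 mod 7 = 6, so 5088 days after a Thursday is Thursday + 6 = Wednesday.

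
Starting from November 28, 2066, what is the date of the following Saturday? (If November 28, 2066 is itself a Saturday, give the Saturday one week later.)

Nov 28, 2066 is a Sunday.
From Sunday to the next Saturday is 6 days.
Nov 28, 2066 + 6 = Dec 4, 2066.

December 4, 2066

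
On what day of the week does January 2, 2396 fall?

Tuesday

Doomsday rule: the anchor day for the 2300s is Wednesday. For year 96: 96÷12 = 8 r 0, and 0÷4 = 0, so 8+0+0 = 8.
Wednesday + 8 ≡ Thursday — that's 2396's doomsday.
In January the doomsday date is Jan 4 (2396 is a leap year (divisible by 4)).
Jan 2 is 2 days before Jan 4; 2 mod 7 = 2, so Thursday − 2 = Tuesday.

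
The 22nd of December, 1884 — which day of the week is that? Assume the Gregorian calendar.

Monday

January 1, 1884 is a Tuesday.
Jan 1, 1884 → Feb 1, 1884: 31 days (January has 31).
Feb 1, 1884 → Mar 1, 1884: 29 days (February has 29).
Mar 1, 1884 → Apr 1, 1884: 31 days (March has 31).
Apr 1, 1884 → May 1, 1884: 30 days (April has 30).
May 1, 1884 → Jun 1, 1884: 31 days (May has 31).
Jun 1, 1884 → Jul 1, 1884: 30 days (June has 30).
Jul 1, 1884 → Aug 1, 1884: 31 days (July has 31).
Aug 1, 1884 → Sep 1, 1884: 31 days (August has 31).
Sep 1, 1884 → Oct 1, 1884: 30 days (September has 30).
Oct 1, 1884 → Nov 1, 1884: 31 days (October has 31).
Nov 1, 1884 → Dec 1, 1884: 30 days (November has 30).
Dec 1, 1884 → Dec 22, 1884: 21 days.
Total: 356 days.
356 mod 7 = 6, so Tuesday + 6 = Monday.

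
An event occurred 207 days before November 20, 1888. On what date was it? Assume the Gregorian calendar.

April 27, 1888

−20 → Oct 31, 1888 (end of Oct, 31 days; 187 left).
−31 → Sep 30, 1888 (end of Sep, 30 days; 156 left).
−30 → Aug 31, 1888 (end of Aug, 31 days; 126 left).
−31 → Jul 31, 1888 (end of Jul, 31 days; 95 left).
−31 → Jun 30, 1888 (end of Jun, 30 days; 64 left).
−30 → May 31, 1888 (end of May, 31 days; 34 left).
−31 → Apr 30, 1888 (end of Apr, 30 days; 3 left).
−3 → Apr 27, 1888.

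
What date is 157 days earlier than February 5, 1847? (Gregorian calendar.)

September 1, 1846

−5 → Jan 31, 1847 (end of Jan, 31 days; 152 left).
−31 → Dec 31, 1846 (end of Dec, 31 days; 121 left).
−31 → Nov 30, 1846 (end of Nov, 30 days; 90 left).
−30 → Oct 31, 1846 (end of Oct, 31 days; 60 left).
−31 → Sep 30, 1846 (end of Sep, 30 days; 29 left).
−29 → Sep 1, 1846.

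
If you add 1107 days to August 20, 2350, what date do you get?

+365 (one year) → Aug 20, 2351 (742 left).
+366 (one year; includes Feb 29, 2352) → Aug 20, 2352 (376 left).
Aug has 31 days: +12 → Sep 1, 2352 (364 left).
Sep has 30 days: +30 → Oct 1, 2352 (334 left).
Oct has 31 days: +31 → Nov 1, 2352 (303 left).
Nov has 30 days: +30 → Dec 1, 2352 (273 left).
Dec has 31 days: +31 → Jan 1, 2353 (242 left).
Jan has 31 days: +31 → Feb 1, 2353 (211 left).
Feb has 28 days: +28 → Mar 1, 2353 (183 left).
Mar has 31 days: +31 → Apr 1, 2353 (152 left).
Apr has 30 days: +30 → May 1, 2353 (122 left).
May has 31 days: +31 → Jun 1, 2353 (91 left).
Jun has 30 days: +30 → Jul 1, 2353 (61 left).
Jul has 31 days: +31 → Aug 1, 2353 (30 left).
+30 → Aug 31, 2353.

August 31, 2353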